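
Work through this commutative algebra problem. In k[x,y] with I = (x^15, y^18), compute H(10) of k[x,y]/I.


k[x,y], I = (x^15, y^18), d = 10
Need i < 15 and d-i < 18.
Range: 0 <= i <= 10.
H(10) = 11


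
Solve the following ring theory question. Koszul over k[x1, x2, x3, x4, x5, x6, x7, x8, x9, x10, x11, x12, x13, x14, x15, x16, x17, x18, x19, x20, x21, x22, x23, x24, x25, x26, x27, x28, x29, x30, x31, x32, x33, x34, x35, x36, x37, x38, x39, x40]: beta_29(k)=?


C(n,i)=C(40,29)=2311801440


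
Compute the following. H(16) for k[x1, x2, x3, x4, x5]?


C(d+n-1,n-1)=C(20,4)=4845


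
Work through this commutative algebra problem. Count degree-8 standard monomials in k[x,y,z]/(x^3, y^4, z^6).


Need i<3, j<4, k<6 with i+j+k=8.
For each i, j ranges over max(0,8-i-5)..min(3,8-i):
  i=0: j in [3,3] -> 1
  i=1: j in [2,3] -> 2
  i=2: j in [1,3] -> 3
H(8) = 1+2+3 = 6


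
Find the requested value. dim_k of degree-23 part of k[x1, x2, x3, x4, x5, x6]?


C(d+n-1,n-1)=C(28,5)=98280


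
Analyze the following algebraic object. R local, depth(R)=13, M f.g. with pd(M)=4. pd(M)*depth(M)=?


pd+depth=13
depth=13-4=9
pd*depth=4*9=36


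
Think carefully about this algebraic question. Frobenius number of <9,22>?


gcd(9,22)=1 => F=ab-a-b=9*22-9-22=198-31=167


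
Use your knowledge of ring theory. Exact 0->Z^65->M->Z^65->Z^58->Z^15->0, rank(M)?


Alt sum=0:
(-1)^0*65 + (-1)^1*? + (-1)^2*65 + (-1)^3*58 + (-1)^4*15=0
rank(M)=87


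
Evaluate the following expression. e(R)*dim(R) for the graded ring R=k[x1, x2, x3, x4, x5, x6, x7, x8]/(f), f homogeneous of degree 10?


e(R)=deg(f)=10, dim(R)=8-1=7
e*dim=10*7=70


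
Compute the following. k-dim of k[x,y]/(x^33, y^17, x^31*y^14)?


k[x,y]/I, I = (x^33, y^17, x^31*y^14)
Rect: 33x17=561. Corner: (33-31)x(17-14)=6.
dim = 561-6 = 555


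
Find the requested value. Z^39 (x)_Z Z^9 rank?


rank(M(x)N) = rank(M)*rank(N)
39*9 = 351


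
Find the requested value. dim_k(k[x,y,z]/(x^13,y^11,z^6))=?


Basis: x^iy^jz^k, i<13,j<11,k<6
13*11*6=858


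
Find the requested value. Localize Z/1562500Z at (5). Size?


5-primary part: 1562500=5^8*4
Size=5^8=390625


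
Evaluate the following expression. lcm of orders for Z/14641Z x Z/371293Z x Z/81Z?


Exponent = lcm of the cyclic orders; pairwise coprime => product.
11^4*13^5*3^4=14641*371293*81=440324165853


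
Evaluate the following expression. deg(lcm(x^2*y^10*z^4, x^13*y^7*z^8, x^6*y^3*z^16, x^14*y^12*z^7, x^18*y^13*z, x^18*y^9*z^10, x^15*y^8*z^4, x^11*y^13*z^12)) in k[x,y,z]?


lcm = componentwise max:
x: max(2,13,6,14,18,18,15,11)=18
y: max(10,7,3,12,13,9,8,13)=13
z: max(4,8,16,7,1,10,4,12)=16
Total=18+13+16=47


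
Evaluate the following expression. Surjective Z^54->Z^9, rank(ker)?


rank(ker) = 54-9 = 45


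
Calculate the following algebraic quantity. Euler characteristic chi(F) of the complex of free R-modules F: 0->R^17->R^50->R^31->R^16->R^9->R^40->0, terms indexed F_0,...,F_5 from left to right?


chi = sum (-1)^i * rank:
(-1)^0*17=17
(-1)^1*50=-50
(-1)^2*31=31
(-1)^3*16=-16
(-1)^4*9=9
(-1)^5*40=-40
chi=-49


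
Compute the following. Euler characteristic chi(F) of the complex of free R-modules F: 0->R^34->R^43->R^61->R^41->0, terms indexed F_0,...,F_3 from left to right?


chi = sum (-1)^i * rank:
(-1)^0*34=34
(-1)^1*43=-43
(-1)^2*61=61
(-1)^3*41=-41
chi=11


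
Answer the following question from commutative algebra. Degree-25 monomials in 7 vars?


C(d+n-1,n-1)=C(31,6)=736281


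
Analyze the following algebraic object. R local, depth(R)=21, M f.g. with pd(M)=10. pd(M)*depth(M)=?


pd+depth=21
depth=21-10=11
pd*depth=10*11=110


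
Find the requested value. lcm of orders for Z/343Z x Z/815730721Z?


Exponent = lcm of the cyclic orders; pairwise coprime => product.
7^3*13^8=343*815730721=279795637303


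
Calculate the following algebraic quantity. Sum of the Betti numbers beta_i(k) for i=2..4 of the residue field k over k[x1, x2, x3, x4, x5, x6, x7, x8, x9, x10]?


Koszul resolution: beta_i(k)=C(n,i), n=10
C(10,2)=45, C(10,3)=120, C(10,4)=210
Sum=375


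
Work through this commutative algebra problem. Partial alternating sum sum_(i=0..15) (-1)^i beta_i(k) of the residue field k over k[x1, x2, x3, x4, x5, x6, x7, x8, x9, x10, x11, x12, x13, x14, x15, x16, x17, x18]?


Koszul resolution: beta_i(k)=C(n,i), n=18
sum_(i=0..p) (-1)^i C(n,i) = (-1)^p C(n-1,p)
(-1)^15*C(17,15) = (-1)^15*136 = -136


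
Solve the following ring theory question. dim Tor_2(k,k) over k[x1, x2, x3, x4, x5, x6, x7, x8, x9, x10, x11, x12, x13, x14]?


Koszul: C(n,i)=C(14,2)=91


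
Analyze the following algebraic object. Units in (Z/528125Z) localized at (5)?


Local ring = Z/3125Z.
phi(3125) = 5^4*(5-1) = 2500


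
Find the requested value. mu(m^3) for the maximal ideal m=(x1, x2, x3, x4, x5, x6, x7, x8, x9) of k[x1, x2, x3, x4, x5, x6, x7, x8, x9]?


Graded Nakayama: mu(m^d) = dim_k (m^d/m^(d+1)) = #degree-3 monomials in 9 vars
C(n+d-1,d)=C(11,3)=165


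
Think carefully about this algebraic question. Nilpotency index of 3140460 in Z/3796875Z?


3140460^k mod 3796875:
k=1: 3140460
k=2: 3683475
k=3: 3523500
k=4: 3341250
k=5: 3037500
k=6: 0
First zero at k = 6


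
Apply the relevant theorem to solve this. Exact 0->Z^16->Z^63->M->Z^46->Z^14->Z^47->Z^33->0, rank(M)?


Alt sum=0:
(-1)^0*16 + (-1)^1*63 + (-1)^2*? + (-1)^3*46 + (-1)^4*14 + (-1)^5*47 + (-1)^6*33=0
rank(M)=93


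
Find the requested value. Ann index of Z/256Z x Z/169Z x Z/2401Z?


Exponent = lcm of the cyclic orders; pairwise coprime => product.
2^8*13^2*7^4=256*169*2401=103876864


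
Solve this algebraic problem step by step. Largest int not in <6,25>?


gcd(6,25)=1 => F=ab-a-b=6*25-6-25=150-31=119


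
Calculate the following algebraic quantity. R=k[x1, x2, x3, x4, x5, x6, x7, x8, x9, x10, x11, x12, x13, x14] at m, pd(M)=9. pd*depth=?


pd+depth=14
depth=14-9=5
pd*depth=9*5=45


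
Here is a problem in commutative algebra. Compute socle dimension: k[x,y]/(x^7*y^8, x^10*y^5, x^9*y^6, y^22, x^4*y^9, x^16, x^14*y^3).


Socle = ann(m) = span of standard monomials u with x*u, y*u in I (staircase corners).
Minimal generators: x^16, x^14*y^3, x^10*y^5, x^9*y^6, x^7*y^8, x^4*y^9, y^22
Corners: x^3y^21, x^6y^8, x^8y^7, x^9y^5, x^13y^4, x^15y^2
Socle dim=6


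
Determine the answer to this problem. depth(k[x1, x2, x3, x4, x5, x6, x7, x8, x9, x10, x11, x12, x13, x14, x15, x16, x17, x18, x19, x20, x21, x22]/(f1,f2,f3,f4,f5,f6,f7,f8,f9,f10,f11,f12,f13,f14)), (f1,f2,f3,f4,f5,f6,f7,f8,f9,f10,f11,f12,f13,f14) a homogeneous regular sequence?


depth(R)=22
depth(R/I)=22-14=8


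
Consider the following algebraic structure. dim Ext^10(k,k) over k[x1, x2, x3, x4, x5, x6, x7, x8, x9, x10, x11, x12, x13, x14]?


C(n,i)=C(14,10)=1001


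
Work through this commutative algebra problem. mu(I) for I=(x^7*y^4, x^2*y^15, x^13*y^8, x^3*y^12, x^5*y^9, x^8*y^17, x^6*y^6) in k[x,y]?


Remove redundant (divisible by others).
x^13*y^8 redundant.
x^8*y^17 redundant.
Min: x^7*y^4, x^6*y^6, x^5*y^9, x^3*y^12, x^2*y^15
Count=5


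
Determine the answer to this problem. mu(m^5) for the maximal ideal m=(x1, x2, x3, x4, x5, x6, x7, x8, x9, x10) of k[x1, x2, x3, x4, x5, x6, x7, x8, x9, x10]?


Graded Nakayama: mu(m^d) = dim_k (m^d/m^(d+1)) = #degree-5 monomials in 10 vars
C(n+d-1,d)=C(14,5)=2002


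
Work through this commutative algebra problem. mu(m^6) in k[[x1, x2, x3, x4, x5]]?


C(n+d-1,d)=C(10,6)=210


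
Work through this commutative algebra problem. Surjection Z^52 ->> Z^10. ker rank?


rank(ker) = 52-10 = 42


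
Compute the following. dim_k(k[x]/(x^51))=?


Basis: 1,x,...,x^50
dim=51


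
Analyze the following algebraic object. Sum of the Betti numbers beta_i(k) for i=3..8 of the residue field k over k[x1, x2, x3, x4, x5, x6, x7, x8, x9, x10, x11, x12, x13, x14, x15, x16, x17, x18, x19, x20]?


Koszul resolution: beta_i(k)=C(n,i), n=20
C(20,3)=1140, C(20,4)=4845, C(20,5)=15504, C(20,6)=38760, C(20,7)=77520, C(20,8)=125970
Sum=263739


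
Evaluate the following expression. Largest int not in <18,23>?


gcd(18,23)=1 => F=ab-a-b=18*23-18-23=414-41=373


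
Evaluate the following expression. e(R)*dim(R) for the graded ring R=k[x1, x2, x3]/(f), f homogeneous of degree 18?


e(R)=deg(f)=18, dim(R)=3-1=2
e*dim=18*2=36


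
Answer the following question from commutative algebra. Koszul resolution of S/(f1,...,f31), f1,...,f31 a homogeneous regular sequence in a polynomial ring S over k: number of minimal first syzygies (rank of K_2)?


Regular sequence => Koszul complex is the minimal free resolution.
Syz_1 minimally generated by Koszul relations f_i*e_j - f_j*e_i (i<j): mu(Syz_1) = beta_2 = C(m,2) = m(m-1)/2
m=31
31*30/2 = 465


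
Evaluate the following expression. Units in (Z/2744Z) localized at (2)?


Local ring = Z/8Z.
phi(8) = 2^2*(2-1) = 4


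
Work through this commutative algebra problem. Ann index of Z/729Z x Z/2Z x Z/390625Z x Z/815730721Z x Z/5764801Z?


Exponent = lcm of the cyclic orders; pairwise coprime => product.
3^6*2^1*5^8*13^8*7^8=729*2*390625*815730721*5764801=2678235098683170944531250


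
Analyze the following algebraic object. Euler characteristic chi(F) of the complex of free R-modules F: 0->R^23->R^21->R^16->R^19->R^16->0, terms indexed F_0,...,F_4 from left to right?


chi = sum (-1)^i * rank:
(-1)^0*23=23
(-1)^1*21=-21
(-1)^2*16=16
(-1)^3*19=-19
(-1)^4*16=16
chi=15


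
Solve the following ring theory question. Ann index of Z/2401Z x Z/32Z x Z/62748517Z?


Exponent = lcm of the cyclic orders; pairwise coprime => product.
7^4*2^5*13^7=2401*32*62748517=4821094058144


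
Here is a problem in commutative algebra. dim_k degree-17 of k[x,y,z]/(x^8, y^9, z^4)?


Need i<8, j<9, k<4 with i+j+k=17.
For each i, j ranges over max(0,17-i-3)..min(8,17-i):
  i=0: j in [14,8] -> 0
  i=1: j in [13,8] -> 0
  i=2: j in [12,8] -> 0
  i=3: j in [11,8] -> 0
  i=4: j in [10,8] -> 0
  i=5: j in [9,8] -> 0
  i=6: j in [8,8] -> 1
  i=7: j in [7,8] -> 2
H(17) = 0+0+0+0+0+0+1+2 = 3


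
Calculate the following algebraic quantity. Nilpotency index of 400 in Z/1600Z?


400^k mod 1600:
k=1: 400
k=2: 0
First zero at k = 2


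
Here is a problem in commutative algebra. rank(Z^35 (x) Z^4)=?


rank(M(x)N) = rank(M)*rank(N)
35*4 = 140


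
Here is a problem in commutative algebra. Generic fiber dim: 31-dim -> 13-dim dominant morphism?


dim(fiber)=dim(X)-dim(Y)=31-13=18


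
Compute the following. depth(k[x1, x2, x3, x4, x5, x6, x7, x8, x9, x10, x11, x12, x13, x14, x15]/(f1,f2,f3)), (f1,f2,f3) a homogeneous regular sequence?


depth(R)=15
depth(R/I)=15-3=12


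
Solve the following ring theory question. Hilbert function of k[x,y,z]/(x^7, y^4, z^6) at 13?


Need i<7, j<4, k<6 with i+j+k=13.
For each i, j ranges over max(0,13-i-5)..min(3,13-i):
  i=0: j in [8,3] -> 0
  i=1: j in [7,3] -> 0
  i=2: j in [6,3] -> 0
  i=3: j in [5,3] -> 0
  i=4: j in [4,3] -> 0
  i=5: j in [3,3] -> 1
  i=6: j in [2,3] -> 2
H(13) = 0+0+0+0+0+1+2 = 3


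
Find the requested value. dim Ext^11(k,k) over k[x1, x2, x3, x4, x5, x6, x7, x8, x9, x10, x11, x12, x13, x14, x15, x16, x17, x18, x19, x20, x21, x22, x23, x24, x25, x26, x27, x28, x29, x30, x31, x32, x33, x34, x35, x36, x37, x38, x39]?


C(n,i)=C(39,11)=1676056044


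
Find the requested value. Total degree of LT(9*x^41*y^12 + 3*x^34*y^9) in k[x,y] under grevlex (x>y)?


LT: 9*x^41*y^12
deg_x=41, deg_y=12
Total=41+12=53


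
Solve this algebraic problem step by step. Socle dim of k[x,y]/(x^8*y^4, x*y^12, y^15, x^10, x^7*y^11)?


Socle = ann(m) = span of standard monomials u with x*u, y*u in I (staircase corners).
Minimal generators: x^10, x^8*y^4, x^7*y^11, x*y^12, y^15
Corners: y^14, x^6y^11, x^7y^10, x^9y^3
Socle dim=4


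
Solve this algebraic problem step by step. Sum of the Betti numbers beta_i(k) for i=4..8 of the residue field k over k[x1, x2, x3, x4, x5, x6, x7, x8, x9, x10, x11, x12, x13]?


Koszul resolution: beta_i(k)=C(n,i), n=13
C(13,4)=715, C(13,5)=1287, C(13,6)=1716, C(13,7)=1716, C(13,8)=1287
Sum=6721


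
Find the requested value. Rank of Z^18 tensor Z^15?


rank(M(x)N) = rank(M)*rank(N)
18*15 = 270


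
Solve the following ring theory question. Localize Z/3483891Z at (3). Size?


3-primary part: 3483891=3^10*59
Size=3^10=59049


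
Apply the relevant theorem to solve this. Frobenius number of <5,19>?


gcd(5,19)=1 => F=ab-a-b=5*19-5-19=95-24=71


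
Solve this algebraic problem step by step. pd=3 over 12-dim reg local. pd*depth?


pd+depth=12
depth=12-3=9
pd*depth=3*9=27


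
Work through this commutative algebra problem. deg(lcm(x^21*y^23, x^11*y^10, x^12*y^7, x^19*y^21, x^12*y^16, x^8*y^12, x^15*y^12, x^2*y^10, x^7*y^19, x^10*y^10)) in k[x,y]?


lcm = componentwise max:
x: max(21,11,12,19,12,8,15,2,7,10)=21
y: max(23,10,7,21,16,12,12,10,19,10)=23
Total=21+23=44


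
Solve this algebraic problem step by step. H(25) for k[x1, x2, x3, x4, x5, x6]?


C(d+n-1,n-1)=C(30,5)=142506


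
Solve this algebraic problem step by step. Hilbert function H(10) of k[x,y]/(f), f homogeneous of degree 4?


H(t)=d for t>=d-1.
d=4, t=10
H(10)=4


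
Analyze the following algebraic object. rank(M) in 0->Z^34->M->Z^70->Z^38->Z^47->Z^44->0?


Alt sum=0:
(-1)^0*34 + (-1)^1*? + (-1)^2*70 + (-1)^3*38 + (-1)^4*47 + (-1)^5*44=0
rank(M)=69


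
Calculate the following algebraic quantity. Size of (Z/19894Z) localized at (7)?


7-primary part: 19894=7^3*58
Size=7^3=343


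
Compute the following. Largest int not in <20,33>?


gcd(20,33)=1 => F=ab-a-b=20*33-20-33=660-53=607


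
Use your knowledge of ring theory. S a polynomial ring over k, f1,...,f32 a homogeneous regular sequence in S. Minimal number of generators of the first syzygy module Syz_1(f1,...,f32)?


Regular sequence => Koszul complex is the minimal free resolution.
Syz_1 minimally generated by Koszul relations f_i*e_j - f_j*e_i (i<j): mu(Syz_1) = beta_2 = C(m,2) = m(m-1)/2
m=32
32*31/2 = 496


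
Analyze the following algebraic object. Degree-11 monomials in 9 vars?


C(d+n-1,n-1)=C(19,8)=75582


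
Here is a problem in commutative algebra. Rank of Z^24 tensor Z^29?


rank(M(x)N) = rank(M)*rank(N)
24*29 = 696


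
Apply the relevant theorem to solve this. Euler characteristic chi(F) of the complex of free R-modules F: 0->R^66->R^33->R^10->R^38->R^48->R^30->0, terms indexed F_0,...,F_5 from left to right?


chi = sum (-1)^i * rank:
(-1)^0*66=66
(-1)^1*33=-33
(-1)^2*10=10
(-1)^3*38=-38
(-1)^4*48=48
(-1)^5*30=-30
chi=23


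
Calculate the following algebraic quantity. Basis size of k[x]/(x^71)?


Basis: 1,x,...,x^70
dim=71


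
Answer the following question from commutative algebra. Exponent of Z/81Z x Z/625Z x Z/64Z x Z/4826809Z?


Exponent = lcm of the cyclic orders; pairwise coprime => product.
3^4*5^4*2^6*13^6=81*625*64*4826809=15638861160000


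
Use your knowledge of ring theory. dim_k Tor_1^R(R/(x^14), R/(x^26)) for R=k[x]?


Tor_1(R/I,R/J)=(I cap J)/IJ=(x^26)/(x^40)
dim=40-26=min(14,26)=14


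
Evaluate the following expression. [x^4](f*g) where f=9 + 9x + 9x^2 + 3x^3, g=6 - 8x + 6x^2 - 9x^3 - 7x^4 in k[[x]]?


[x^4] = sum a_i*b_j, i+j=4
  9*-7=-63
  9*-9=-81
  9*6=54
  3*-8=-24
Sum=-114


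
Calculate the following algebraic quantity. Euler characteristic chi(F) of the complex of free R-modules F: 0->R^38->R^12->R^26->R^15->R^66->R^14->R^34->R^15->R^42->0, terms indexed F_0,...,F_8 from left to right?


chi = sum (-1)^i * rank:
(-1)^0*38=38
(-1)^1*12=-12
(-1)^2*26=26
(-1)^3*15=-15
(-1)^4*66=66
(-1)^5*14=-14
(-1)^6*34=34
(-1)^7*15=-15
(-1)^8*42=42
chi=150


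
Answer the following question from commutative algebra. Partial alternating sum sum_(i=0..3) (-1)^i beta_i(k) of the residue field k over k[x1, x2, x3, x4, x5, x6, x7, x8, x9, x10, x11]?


Koszul resolution: beta_i(k)=C(n,i), n=11
sum_(i=0..p) (-1)^i C(n,i) = (-1)^p C(n-1,p)
(-1)^3*C(10,3) = (-1)^3*120 = -120


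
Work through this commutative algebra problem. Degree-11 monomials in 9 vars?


C(d+n-1,n-1)=C(19,8)=75582


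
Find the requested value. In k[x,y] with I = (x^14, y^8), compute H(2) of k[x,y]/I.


k[x,y], I = (x^14, y^8), d = 2
Need i < 14 and d-i < 8.
Range: 0 <= i <= 2.
H(2) = 3


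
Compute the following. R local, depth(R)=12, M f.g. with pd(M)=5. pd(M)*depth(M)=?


pd+depth=12
depth=12-5=7
pd*depth=5*7=35


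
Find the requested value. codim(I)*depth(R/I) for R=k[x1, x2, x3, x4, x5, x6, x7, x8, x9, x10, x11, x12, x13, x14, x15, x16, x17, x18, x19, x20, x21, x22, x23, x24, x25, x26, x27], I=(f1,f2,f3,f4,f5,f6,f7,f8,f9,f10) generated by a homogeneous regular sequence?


codim=10, depth=dim(R/I)=27-10=17
Product=10*17=170


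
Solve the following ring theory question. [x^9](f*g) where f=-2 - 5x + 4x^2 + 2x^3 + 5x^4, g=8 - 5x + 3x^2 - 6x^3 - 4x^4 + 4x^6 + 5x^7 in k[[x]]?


[x^9] = sum a_i*b_j, i+j=9
  4*5=20
  2*4=8
Sum=28


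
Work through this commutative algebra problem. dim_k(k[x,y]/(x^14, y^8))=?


Basis: x^i*y^j, i<14, j<8
14*8=112


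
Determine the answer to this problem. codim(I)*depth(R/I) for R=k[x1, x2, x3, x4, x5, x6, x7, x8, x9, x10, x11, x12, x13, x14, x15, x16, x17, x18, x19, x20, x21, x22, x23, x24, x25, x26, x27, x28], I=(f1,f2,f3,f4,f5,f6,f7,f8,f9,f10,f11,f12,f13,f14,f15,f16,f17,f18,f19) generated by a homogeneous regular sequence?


codim=19, depth=dim(R/I)=28-19=9
Product=19*9=171


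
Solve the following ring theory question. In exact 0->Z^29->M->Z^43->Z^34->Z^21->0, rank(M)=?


Alt sum=0:
(-1)^0*29 + (-1)^1*? + (-1)^2*43 + (-1)^3*34 + (-1)^4*21=0
rank(M)=59


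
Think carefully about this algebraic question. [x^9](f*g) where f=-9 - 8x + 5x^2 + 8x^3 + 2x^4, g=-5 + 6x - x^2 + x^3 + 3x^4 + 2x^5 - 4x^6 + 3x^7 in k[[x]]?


[x^9] = sum a_i*b_j, i+j=9
  5*3=15
  8*-4=-32
  2*2=4
Sum=-13


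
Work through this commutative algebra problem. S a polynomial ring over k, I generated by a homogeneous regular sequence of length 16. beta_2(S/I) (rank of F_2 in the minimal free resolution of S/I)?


Regular sequence => Koszul complex is the minimal free resolution.
Syz_1 minimally generated by Koszul relations f_i*e_j - f_j*e_i (i<j): mu(Syz_1) = beta_2 = C(m,2) = m(m-1)/2
m=16
16*15/2 = 120


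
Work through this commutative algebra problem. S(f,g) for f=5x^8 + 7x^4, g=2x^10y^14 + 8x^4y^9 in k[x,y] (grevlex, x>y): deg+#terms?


LT(f)=5x^8, LT(g)=2x^10y^14
lcm(LM)=x^10y^14
S(f,g) (scaled by 10 to clear denominators) = 2x^2y^14*f - 5*g = 14x^6y^14 - 40x^4y^9
2 terms, deg 20.
20+2=22


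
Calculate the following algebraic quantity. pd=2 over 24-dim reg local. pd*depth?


pd+depth=24
depth=24-2=22
pd*depth=2*22=44


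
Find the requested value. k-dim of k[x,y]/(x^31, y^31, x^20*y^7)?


k[x,y]/I, I = (x^31, y^31, x^20*y^7)
Rect: 31x31=961. Corner: (31-20)x(31-7)=264.
dim = 961-264 = 697


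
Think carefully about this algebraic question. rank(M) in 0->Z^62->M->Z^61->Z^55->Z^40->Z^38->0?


Alt sum=0:
(-1)^0*62 + (-1)^1*? + (-1)^2*61 + (-1)^3*55 + (-1)^4*40 + (-1)^5*38=0
rank(M)=70


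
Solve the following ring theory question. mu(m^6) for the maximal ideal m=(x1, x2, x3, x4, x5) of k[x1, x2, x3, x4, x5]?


Graded Nakayama: mu(m^d) = dim_k (m^d/m^(d+1)) = #degree-6 monomials in 5 vars
C(n+d-1,d)=C(10,6)=210


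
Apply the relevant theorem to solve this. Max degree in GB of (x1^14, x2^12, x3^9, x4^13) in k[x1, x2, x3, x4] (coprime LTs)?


Pure powers, coprime LTs => already GB.
Degrees: 14, 12, 9, 13
Max=14


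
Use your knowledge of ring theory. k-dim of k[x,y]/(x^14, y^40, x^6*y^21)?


k[x,y]/I, I = (x^14, y^40, x^6*y^21)
Rect: 14x40=560. Corner: (14-6)x(40-21)=152.
dim = 560-152 = 408


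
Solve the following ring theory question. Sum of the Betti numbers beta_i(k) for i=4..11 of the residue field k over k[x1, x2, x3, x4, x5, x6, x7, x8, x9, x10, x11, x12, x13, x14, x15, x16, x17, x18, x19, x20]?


Koszul resolution: beta_i(k)=C(n,i), n=20
C(20,4)=4845, C(20,5)=15504, C(20,6)=38760, C(20,7)=77520, C(20,8)=125970, C(20,9)=167960, C(20,10)=184756, C(20,11)=167960
Sum=783275


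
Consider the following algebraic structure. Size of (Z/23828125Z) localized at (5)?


5-primary part: 23828125=5^8*61
Size=5^8=390625


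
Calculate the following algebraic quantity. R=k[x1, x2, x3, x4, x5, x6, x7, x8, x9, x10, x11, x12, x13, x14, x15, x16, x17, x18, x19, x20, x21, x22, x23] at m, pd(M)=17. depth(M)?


pd+depth=depth(R)=23
depth=23-17=6


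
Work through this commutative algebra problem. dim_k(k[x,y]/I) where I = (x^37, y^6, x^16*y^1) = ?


k[x,y]/I, I = (x^37, y^6, x^16*y^1)
Rect: 37x6=222. Corner: (37-16)x(6-1)=105.
dim = 222-105 = 117


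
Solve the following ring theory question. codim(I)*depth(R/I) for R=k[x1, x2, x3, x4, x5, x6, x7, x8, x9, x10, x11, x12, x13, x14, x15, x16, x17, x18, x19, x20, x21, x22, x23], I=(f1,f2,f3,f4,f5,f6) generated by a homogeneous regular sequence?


codim=6, depth=dim(R/I)=23-6=17
Product=6*17=102


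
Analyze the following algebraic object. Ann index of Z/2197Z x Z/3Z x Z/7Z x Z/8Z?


Exponent = lcm of the cyclic orders; pairwise coprime => product.
13^3*3^1*7^1*2^3=2197*3*7*8=369096


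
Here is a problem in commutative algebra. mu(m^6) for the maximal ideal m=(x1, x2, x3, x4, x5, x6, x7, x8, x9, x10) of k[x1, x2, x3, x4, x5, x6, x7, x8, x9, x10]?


Graded Nakayama: mu(m^d) = dim_k (m^d/m^(d+1)) = #degree-6 monomials in 10 vars
C(n+d-1,d)=C(15,6)=5005


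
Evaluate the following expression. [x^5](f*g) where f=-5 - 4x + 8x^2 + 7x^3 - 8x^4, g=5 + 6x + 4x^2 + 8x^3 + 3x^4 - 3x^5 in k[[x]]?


[x^5] = sum a_i*b_j, i+j=5
  -5*-3=15
  -4*3=-12
  8*8=64
  7*4=28
  -8*6=-48
Sum=47


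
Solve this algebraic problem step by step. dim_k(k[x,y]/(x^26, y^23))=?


Basis: x^i*y^j, i<26, j<23
26*23=598


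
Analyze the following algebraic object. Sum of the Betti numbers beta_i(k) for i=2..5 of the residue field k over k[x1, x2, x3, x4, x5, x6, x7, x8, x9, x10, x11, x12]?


Koszul resolution: beta_i(k)=C(n,i), n=12
C(12,2)=66, C(12,3)=220, C(12,4)=495, C(12,5)=792
Sum=1573


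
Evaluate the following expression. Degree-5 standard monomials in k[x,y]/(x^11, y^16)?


k[x,y], I = (x^11, y^16), d = 5
Need i < 11 and d-i < 16.
Range: 0 <= i <= 5.
H(5) = 6


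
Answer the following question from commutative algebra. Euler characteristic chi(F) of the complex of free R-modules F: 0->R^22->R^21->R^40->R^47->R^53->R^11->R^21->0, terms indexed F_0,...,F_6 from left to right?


chi = sum (-1)^i * rank:
(-1)^0*22=22
(-1)^1*21=-21
(-1)^2*40=40
(-1)^3*47=-47
(-1)^4*53=53
(-1)^5*11=-11
(-1)^6*21=21
chi=57


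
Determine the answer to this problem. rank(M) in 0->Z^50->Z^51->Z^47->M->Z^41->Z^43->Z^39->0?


Alt sum=0:
(-1)^0*50 + (-1)^1*51 + (-1)^2*47 + (-1)^3*? + (-1)^4*41 + (-1)^5*43 + (-1)^6*39=0
rank(M)=83


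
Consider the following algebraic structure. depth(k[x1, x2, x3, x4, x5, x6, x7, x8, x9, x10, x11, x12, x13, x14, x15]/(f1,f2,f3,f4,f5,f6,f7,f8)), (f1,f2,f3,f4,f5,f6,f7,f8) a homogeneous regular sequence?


depth(R)=15
depth(R/I)=15-8=7


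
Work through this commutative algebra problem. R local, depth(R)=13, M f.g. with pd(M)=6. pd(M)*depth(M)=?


pd+depth=13
depth=13-6=7
pd*depth=6*7=42


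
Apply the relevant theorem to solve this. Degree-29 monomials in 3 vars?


C(d+n-1,n-1)=C(31,2)=465


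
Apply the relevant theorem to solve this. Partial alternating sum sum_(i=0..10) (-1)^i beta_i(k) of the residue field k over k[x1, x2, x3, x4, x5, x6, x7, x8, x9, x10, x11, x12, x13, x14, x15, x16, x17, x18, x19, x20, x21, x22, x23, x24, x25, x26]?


Koszul resolution: beta_i(k)=C(n,i), n=26
sum_(i=0..p) (-1)^i C(n,i) = (-1)^p C(n-1,p)
(-1)^10*C(25,10) = (-1)^10*3268760 = 3268760


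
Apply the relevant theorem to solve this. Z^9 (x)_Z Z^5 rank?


rank(M(x)N) = rank(M)*rank(N)
9*5 = 45


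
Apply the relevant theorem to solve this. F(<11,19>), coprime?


gcd(11,19)=1 => F=ab-a-b=11*19-11-19=209-30=179


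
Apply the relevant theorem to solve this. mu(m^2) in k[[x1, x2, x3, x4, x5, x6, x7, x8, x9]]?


C(n+d-1,d)=C(10,2)=45


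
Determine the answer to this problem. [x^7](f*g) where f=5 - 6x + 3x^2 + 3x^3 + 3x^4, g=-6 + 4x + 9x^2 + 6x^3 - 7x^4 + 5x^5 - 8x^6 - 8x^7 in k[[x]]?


[x^7] = sum a_i*b_j, i+j=7
  5*-8=-40
  -6*-8=48
  3*5=15
  3*-7=-21
  3*6=18
Sum=20


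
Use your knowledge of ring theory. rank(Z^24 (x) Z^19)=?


rank(M(x)N) = rank(M)*rank(N)
24*19 = 456


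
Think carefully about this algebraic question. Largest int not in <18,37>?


gcd(18,37)=1 => F=ab-a-b=18*37-18-37=666-55=611


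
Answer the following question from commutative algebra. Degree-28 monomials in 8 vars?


C(d+n-1,n-1)=C(35,7)=6724520


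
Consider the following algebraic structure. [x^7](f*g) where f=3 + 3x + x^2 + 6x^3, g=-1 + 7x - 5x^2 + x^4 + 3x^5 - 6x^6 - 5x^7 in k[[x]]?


[x^7] = sum a_i*b_j, i+j=7
  3*-5=-15
  3*-6=-18
  1*3=3
  6*1=6
Sum=-24


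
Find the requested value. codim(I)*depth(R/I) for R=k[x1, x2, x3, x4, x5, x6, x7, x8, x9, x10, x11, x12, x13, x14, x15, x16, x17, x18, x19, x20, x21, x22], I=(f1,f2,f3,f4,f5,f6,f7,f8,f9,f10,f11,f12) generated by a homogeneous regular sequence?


codim=12, depth=dim(R/I)=22-12=10
Product=12*10=120


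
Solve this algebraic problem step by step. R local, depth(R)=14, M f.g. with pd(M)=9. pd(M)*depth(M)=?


pd+depth=14
depth=14-9=5
pd*depth=9*5=45


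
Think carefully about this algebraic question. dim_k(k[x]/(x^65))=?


Basis: 1,x,...,x^64
dim=65


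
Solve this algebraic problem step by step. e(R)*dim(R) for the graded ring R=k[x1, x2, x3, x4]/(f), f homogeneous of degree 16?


e(R)=deg(f)=16, dim(R)=4-1=3
e*dim=16*3=48


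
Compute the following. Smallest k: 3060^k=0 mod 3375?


3060^k mod 3375:
k=1: 3060
k=2: 1350
k=3: 0
First zero at k = 3


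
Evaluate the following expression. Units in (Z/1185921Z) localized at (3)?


Local ring = Z/81Z.
phi(81) = 3^3*(3-1) = 54


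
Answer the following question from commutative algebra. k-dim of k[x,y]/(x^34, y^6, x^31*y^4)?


k[x,y]/I, I = (x^34, y^6, x^31*y^4)
Rect: 34x6=204. Corner: (34-31)x(6-4)=6.
dim = 204-6 = 198


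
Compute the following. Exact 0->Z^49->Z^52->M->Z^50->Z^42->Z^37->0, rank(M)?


Alt sum=0:
(-1)^0*49 + (-1)^1*52 + (-1)^2*? + (-1)^3*50 + (-1)^4*42 + (-1)^5*37=0
rank(M)=48


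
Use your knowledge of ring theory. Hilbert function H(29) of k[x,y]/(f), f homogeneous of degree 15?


H(t)=d for t>=d-1.
d=15, t=29
H(29)=15


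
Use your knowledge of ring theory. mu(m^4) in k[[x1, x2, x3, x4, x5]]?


C(n+d-1,d)=C(8,4)=70


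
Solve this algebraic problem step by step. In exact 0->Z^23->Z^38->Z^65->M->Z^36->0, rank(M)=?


Alt sum=0:
(-1)^0*23 + (-1)^1*38 + (-1)^2*65 + (-1)^3*? + (-1)^4*36=0
rank(M)=86


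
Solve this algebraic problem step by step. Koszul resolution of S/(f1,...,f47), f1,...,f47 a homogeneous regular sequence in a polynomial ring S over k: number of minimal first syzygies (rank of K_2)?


Regular sequence => Koszul complex is the minimal free resolution.
Syz_1 minimally generated by Koszul relations f_i*e_j - f_j*e_i (i<j): mu(Syz_1) = beta_2 = C(m,2) = m(m-1)/2
m=47
47*46/2 = 1081


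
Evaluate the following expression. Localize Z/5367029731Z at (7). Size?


7-primary part: 5367029731=7^10*19
Size=7^10=282475249


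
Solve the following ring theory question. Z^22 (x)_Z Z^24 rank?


rank(M(x)N) = rank(M)*rank(N)
22*24 = 528


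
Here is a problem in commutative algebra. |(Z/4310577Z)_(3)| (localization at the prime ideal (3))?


3-primary part: 4310577=3^10*73
Size=3^10=59049


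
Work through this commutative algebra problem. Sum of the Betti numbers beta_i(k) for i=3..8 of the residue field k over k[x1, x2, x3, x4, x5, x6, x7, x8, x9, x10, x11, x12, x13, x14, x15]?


Koszul resolution: beta_i(k)=C(n,i), n=15
C(15,3)=455, C(15,4)=1365, C(15,5)=3003, C(15,6)=5005, C(15,7)=6435, C(15,8)=6435
Sum=22698


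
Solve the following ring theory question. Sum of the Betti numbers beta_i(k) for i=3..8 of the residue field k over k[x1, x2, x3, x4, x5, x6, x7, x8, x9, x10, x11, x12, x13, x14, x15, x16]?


Koszul resolution: beta_i(k)=C(n,i), n=16
C(16,3)=560, C(16,4)=1820, C(16,5)=4368, C(16,6)=8008, C(16,7)=11440, C(16,8)=12870
Sum=39066


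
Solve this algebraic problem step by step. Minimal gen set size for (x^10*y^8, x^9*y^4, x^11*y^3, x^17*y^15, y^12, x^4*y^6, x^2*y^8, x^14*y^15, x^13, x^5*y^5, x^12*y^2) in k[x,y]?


Remove redundant (divisible by others).
x^10*y^8 redundant.
x^14*y^15 redundant.
x^17*y^15 redundant.
Min: x^13, x^12*y^2, x^11*y^3, x^9*y^4, x^5*y^5, x^4*y^6, x^2*y^8, y^12
Count=8


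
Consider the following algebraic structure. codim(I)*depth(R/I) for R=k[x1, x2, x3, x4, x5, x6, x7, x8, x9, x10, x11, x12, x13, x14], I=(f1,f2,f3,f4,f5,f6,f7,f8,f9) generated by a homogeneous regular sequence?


codim=9, depth=dim(R/I)=14-9=5
Product=9*5=45


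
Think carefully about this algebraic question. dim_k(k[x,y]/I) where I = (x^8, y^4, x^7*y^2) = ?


k[x,y]/I, I = (x^8, y^4, x^7*y^2)
Rect: 8x4=32. Corner: (8-7)x(4-2)=2.
dim = 32-2 = 30


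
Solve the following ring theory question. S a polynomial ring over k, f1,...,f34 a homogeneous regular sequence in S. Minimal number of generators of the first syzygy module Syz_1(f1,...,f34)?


Regular sequence => Koszul complex is the minimal free resolution.
Syz_1 minimally generated by Koszul relations f_i*e_j - f_j*e_i (i<j): mu(Syz_1) = beta_2 = C(m,2) = m(m-1)/2
m=34
34*33/2 = 561


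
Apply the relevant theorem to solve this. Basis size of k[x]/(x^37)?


Basis: 1,x,...,x^36
dim=37


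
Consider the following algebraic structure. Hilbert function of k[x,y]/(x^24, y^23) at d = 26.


k[x,y], I = (x^24, y^23), d = 26
Need i < 24 and d-i < 23.
Range: 4 <= i <= 23.
H(26) = 20


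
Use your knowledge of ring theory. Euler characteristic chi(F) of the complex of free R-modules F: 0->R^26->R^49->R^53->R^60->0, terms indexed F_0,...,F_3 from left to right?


chi = sum (-1)^i * rank:
(-1)^0*26=26
(-1)^1*49=-49
(-1)^2*53=53
(-1)^3*60=-60
chi=-30


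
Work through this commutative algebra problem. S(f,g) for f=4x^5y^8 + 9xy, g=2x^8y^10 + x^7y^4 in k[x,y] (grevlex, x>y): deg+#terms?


LT(f)=4x^5y^8, LT(g)=2x^8y^10
lcm(LM)=x^8y^10
S(f,g) (scaled by 8 to clear denominators) = 2x^3y^2*f - 4*g = -4x^7y^4 + 18x^4y^3
2 terms, deg 11.
11+2=13


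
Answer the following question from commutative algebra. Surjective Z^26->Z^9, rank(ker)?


rank(ker) = 26-9 = 17


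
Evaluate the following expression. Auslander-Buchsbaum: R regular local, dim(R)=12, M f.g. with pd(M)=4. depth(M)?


pd+depth=depth(R)=12
depth=12-4=8


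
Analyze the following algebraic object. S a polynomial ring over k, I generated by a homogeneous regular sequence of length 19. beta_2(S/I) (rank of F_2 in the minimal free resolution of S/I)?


Regular sequence => Koszul complex is the minimal free resolution.
Syz_1 minimally generated by Koszul relations f_i*e_j - f_j*e_i (i<j): mu(Syz_1) = beta_2 = C(m,2) = m(m-1)/2
m=19
19*18/2 = 171


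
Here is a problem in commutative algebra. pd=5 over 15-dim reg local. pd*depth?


pd+depth=15
depth=15-5=10
pd*depth=5*10=50


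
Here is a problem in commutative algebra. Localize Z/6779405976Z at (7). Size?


7-primary part: 6779405976=7^10*24
Size=7^10=282475249


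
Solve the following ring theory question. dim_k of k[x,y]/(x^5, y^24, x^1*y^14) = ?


k[x,y]/I, I = (x^5, y^24, x^1*y^14)
Rect: 5x24=120. Corner: (5-1)x(24-14)=40.
dim = 120-40 = 80


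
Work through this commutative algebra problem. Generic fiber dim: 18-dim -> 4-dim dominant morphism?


dim(fiber)=dim(X)-dim(Y)=18-4=14


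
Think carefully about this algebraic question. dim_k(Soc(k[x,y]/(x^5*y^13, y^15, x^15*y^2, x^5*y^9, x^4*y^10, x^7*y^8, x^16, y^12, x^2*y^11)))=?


Socle = ann(m) = span of standard monomials u with x*u, y*u in I (staircase corners).
Redundant generators: x^5*y^13, y^15
Minimal generators: x^16, x^15*y^2, x^7*y^8, x^5*y^9, x^4*y^10, x^2*y^11, y^12
Corners: xy^11, x^3y^10, x^4y^9, x^6y^8, x^14y^7, x^15y
Socle dim=6


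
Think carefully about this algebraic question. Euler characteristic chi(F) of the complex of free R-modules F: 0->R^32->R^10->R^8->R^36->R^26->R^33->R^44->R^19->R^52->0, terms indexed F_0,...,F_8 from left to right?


chi = sum (-1)^i * rank:
(-1)^0*32=32
(-1)^1*10=-10
(-1)^2*8=8
(-1)^3*36=-36
(-1)^4*26=26
(-1)^5*33=-33
(-1)^6*44=44
(-1)^7*19=-19
(-1)^8*52=52
chi=64


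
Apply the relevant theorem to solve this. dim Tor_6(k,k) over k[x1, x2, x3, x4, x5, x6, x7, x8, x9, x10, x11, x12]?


Koszul: C(n,i)=C(12,6)=924


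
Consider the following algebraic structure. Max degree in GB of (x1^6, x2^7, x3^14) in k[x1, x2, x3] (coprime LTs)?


Pure powers, coprime LTs => already GB.
Degrees: 6, 7, 14
Max=14


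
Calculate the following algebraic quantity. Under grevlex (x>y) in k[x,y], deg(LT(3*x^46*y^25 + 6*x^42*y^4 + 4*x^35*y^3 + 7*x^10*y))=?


LT: 3*x^46*y^25
deg_x=46, deg_y=25
Total=46+25=71


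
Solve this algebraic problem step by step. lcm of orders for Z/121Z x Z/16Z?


Exponent = lcm of the cyclic orders; pairwise coprime => product.
11^2*2^4=121*16=1936


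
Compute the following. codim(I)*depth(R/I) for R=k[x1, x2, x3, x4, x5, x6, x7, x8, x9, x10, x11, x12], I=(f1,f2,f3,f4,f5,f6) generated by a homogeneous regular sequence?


codim=6, depth=dim(R/I)=12-6=6
Product=6*6=36


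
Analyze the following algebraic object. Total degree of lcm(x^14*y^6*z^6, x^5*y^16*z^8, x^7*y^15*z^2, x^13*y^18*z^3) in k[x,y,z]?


lcm = componentwise max:
x: max(14,5,7,13)=14
y: max(6,16,15,18)=18
z: max(6,8,2,3)=8
Total=14+18+8=40


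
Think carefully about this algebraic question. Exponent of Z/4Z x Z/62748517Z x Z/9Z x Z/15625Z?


Exponent = lcm of the cyclic orders; pairwise coprime => product.
2^2*13^7*3^2*5^6=4*62748517*9*15625=35296040812500


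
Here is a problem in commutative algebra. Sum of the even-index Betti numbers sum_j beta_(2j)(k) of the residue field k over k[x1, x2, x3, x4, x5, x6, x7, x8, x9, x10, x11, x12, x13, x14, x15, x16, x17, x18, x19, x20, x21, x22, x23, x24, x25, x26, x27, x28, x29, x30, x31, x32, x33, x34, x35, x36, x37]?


Koszul resolution: beta_i(k)=C(n,i), n=37
sum_even C(37,i) = 2^(n-1) = 2^36 = 68719476736


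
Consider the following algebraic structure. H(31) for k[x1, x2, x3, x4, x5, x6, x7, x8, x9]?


C(d+n-1,n-1)=C(39,8)=61523748


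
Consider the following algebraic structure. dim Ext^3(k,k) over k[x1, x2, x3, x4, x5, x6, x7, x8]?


C(n,i)=C(8,3)=56


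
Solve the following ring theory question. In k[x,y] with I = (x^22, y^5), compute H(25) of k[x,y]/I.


k[x,y], I = (x^22, y^5), d = 25
Need i < 22 and d-i < 5.
Range: 21 <= i <= 21.
H(25) = 1


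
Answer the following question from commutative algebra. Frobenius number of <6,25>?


gcd(6,25)=1 => F=ab-a-b=6*25-6-25=150-31=119


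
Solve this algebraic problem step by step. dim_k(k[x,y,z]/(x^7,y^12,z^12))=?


Basis: x^iy^jz^k, i<7,j<12,k<12
7*12*12=1008


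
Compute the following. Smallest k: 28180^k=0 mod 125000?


28180^k mod 125000:
k=1: 28180
k=2: 112400
k=3: 57000
k=4: 10000
k=5: 50000
k=6: 0
First zero at k = 6


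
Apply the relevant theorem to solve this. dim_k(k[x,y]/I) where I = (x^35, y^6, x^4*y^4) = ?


k[x,y]/I, I = (x^35, y^6, x^4*y^4)
Rect: 35x6=210. Corner: (35-4)x(6-4)=62.
dim = 210-62 = 148


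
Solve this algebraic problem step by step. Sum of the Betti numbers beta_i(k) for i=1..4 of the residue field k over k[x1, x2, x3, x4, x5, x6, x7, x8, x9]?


Koszul resolution: beta_i(k)=C(n,i), n=9
C(9,1)=9, C(9,2)=36, C(9,3)=84, C(9,4)=126
Sum=255


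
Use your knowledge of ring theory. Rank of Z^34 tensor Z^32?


rank(M(x)N) = rank(M)*rank(N)
34*32 = 1088


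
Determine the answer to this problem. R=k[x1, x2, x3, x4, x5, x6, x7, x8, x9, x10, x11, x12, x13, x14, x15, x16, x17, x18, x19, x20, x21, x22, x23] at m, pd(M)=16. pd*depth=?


pd+depth=23
depth=23-16=7
pd*depth=16*7=112


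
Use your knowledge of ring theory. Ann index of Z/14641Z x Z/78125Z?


Exponent = lcm of the cyclic orders; pairwise coprime => product.
11^4*5^7=14641*78125=1143828125


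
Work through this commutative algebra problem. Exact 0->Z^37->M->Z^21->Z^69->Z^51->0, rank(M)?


Alt sum=0:
(-1)^0*37 + (-1)^1*? + (-1)^2*21 + (-1)^3*69 + (-1)^4*51=0
rank(M)=40


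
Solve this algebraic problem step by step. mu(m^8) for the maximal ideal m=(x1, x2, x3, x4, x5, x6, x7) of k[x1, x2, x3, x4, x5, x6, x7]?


Graded Nakayama: mu(m^d) = dim_k (m^d/m^(d+1)) = #degree-8 monomials in 7 vars
C(n+d-1,d)=C(14,8)=3003


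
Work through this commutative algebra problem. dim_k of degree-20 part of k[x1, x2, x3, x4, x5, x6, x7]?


C(d+n-1,n-1)=C(26,6)=230230


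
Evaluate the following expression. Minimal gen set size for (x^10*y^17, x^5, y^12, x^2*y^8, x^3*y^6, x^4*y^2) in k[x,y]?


Remove redundant (divisible by others).
x^10*y^17 redundant.
Min: x^5, x^4*y^2, x^3*y^6, x^2*y^8, y^12
Count=5


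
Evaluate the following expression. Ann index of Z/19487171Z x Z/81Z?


Exponent = lcm of the cyclic orders; pairwise coprime => product.
11^7*3^4=19487171*81=1578460851


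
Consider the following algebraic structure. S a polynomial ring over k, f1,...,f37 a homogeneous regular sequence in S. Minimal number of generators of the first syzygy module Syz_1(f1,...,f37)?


Regular sequence => Koszul complex is the minimal free resolution.
Syz_1 minimally generated by Koszul relations f_i*e_j - f_j*e_i (i<j): mu(Syz_1) = beta_2 = C(m,2) = m(m-1)/2
m=37
37*36/2 = 666


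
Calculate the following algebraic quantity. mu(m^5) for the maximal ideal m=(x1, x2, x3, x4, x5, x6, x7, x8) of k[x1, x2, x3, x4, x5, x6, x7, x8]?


Graded Nakayama: mu(m^d) = dim_k (m^d/m^(d+1)) = #degree-5 monomials in 8 vars
C(n+d-1,d)=C(12,5)=792


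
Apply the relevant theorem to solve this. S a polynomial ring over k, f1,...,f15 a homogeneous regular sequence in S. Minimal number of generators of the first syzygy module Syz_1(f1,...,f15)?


Regular sequence => Koszul complex is the minimal free resolution.
Syz_1 minimally generated by Koszul relations f_i*e_j - f_j*e_i (i<j): mu(Syz_1) = beta_2 = C(m,2) = m(m-1)/2
m=15
15*14/2 = 105


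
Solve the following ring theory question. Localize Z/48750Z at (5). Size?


5-primary part: 48750=5^4*78
Size=5^4=625


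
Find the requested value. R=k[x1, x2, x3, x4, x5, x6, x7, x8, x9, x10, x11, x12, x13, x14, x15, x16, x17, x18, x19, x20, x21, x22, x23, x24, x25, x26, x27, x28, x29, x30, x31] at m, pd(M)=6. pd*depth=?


pd+depth=31
depth=31-6=25
pd*depth=6*25=150


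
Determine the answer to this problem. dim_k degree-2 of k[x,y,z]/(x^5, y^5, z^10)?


Need i<5, j<5, k<10 with i+j+k=2.
For each i, j ranges over max(0,2-i-9)..min(4,2-i):
  i=0: j in [0,2] -> 3
  i=1: j in [0,1] -> 2
  i=2: j in [0,0] -> 1
H(2) = 3+2+1 = 6


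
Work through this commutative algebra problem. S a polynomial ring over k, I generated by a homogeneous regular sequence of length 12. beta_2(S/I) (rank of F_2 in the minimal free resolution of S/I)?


Regular sequence => Koszul complex is the minimal free resolution.
Syz_1 minimally generated by Koszul relations f_i*e_j - f_j*e_i (i<j): mu(Syz_1) = beta_2 = C(m,2) = m(m-1)/2
m=12
12*11/2 = 66


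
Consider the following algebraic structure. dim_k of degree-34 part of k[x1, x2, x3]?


C(d+n-1,n-1)=C(36,2)=630
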